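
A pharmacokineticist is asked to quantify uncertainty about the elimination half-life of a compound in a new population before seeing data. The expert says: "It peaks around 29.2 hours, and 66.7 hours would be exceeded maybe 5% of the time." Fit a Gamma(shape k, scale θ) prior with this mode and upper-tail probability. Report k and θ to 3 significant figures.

k ≈ 5.02, θ ≈ 7.27

Gamma(k,θ) with k>1 has mode (k−1)θ, so θ = 29.2/(k−1).
Need P(X < 66.7) = 0.95 with θ tied to k this way. Start at k = 2, θ = 29.2: P(X<66.7) ≈ 0.665.
Too low — raise k to concentrate. Iterating converges to k ≈ 5.02.
Then θ = 29.2/(5.02−1) ≈ 7.27.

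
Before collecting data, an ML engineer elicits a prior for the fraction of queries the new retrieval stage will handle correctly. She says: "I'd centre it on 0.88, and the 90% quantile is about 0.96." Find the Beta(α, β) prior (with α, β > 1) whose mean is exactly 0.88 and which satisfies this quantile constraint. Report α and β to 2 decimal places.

With mean 0.88 fixed, write α = 0.88s, β = 0.12s where s = α+β.
Need P(θ < 0.96) = 0.9 under Beta(0.88s, 0.12s). Normal approximation: (q−m)/√(m(1−m)/s) ≈ z_{0.9} = 1.28, so s ≈ 0.88·0.12·(1.28)²/(0.96−0.88)² = 27.1.
At s = 27.1: P(θ<0.96) ≈ 0.940. Adjusting to match 0.9 gives s ≈ 19.94.
So α = 0.88·19.94 ≈ 17.54, β = 0.12·19.94 ≈ 2.39.

α ≈ 17.54, β ≈ 2.39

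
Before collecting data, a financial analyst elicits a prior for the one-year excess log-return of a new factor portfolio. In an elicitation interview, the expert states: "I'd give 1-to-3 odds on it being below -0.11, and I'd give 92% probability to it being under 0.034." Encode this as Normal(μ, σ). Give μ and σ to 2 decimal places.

For Normal(μ,σ), the p-quantile is μ + z_p·σ. Here z_{0.25} = -0.6745, z_{0.92} = 1.405.
So -0.11 = μ − 0.6745σ and 0.034 = μ + 1.405σ.
Subtracting: σ = (0.034 − -0.11)/(1.405 − (-0.6745)) = 0.07.
Then μ = -0.11 − (-0.6745)·0.07 = -0.06.

μ = -0.06, σ = 0.07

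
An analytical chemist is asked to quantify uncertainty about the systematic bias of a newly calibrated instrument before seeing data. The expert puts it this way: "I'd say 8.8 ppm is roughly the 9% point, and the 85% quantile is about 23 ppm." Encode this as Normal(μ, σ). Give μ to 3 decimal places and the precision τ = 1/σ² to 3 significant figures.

For Normal(μ,σ), the p-quantile is μ + z_p·σ. Here z_{0.09} = -1.341, z_{0.85} = 1.036.
So 8.8 = μ − 1.341σ and 23 = μ + 1.036σ.
Subtracting: σ = (23 − 8.8)/(1.036 − (-1.341)) = 5.973.
Then μ = 8.8 − (-1.341)·5.973 = 16.809.
Precision τ = 1/σ² = 1/5.973² = 0.028.

μ = 16.809, τ = 0.028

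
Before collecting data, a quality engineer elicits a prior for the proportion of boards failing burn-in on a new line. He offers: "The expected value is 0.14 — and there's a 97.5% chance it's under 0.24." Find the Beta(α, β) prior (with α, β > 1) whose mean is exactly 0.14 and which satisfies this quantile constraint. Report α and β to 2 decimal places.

α ≈ 8.02, β ≈ 49.29

With mean 0.14 fixed, write α = 0.14s, β = 0.86s where s = α+β.
Need P(θ < 0.24) = 0.975 under Beta(0.14s, 0.86s). Normal approximation: (q−m)/√(m(1−m)/s) ≈ z_{0.975} = 1.96, so s ≈ 0.14·0.86·(1.96)²/(0.24−0.14)² = 46.3.
At s = 46.3: P(θ<0.24) ≈ 0.962. Adjusting to match 0.975 gives s ≈ 57.31.
So α = 0.14·57.31 ≈ 8.02, β = 0.86·57.31 ≈ 49.29.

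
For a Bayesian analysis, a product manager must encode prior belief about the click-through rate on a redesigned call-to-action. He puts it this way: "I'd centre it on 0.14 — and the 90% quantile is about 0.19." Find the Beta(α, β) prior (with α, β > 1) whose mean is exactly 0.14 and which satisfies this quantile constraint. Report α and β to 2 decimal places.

With mean 0.14 fixed, write α = 0.14s, β = 0.86s where s = α+β.
Need P(θ < 0.19) = 0.9 under Beta(0.14s, 0.86s). Normal approximation: (q−m)/√(m(1−m)/s) ≈ z_{0.9} = 1.28, so s ≈ 0.14·0.86·(1.28)²/(0.19−0.14)² = 79.1.
At s = 79.1: P(θ<0.19) ≈ 0.894. Adjusting to match 0.9 gives s ≈ 83.73.
So α = 0.14·83.73 ≈ 11.72, β = 0.86·83.73 ≈ 72.01.

α ≈ 11.72, β ≈ 72.01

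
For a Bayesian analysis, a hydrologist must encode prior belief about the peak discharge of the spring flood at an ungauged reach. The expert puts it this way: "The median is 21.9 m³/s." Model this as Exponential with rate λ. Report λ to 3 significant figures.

Exponential median = ln 2 / λ, so λ = ln 2 / 21.9 = 0.0317.

λ ≈ 0.0317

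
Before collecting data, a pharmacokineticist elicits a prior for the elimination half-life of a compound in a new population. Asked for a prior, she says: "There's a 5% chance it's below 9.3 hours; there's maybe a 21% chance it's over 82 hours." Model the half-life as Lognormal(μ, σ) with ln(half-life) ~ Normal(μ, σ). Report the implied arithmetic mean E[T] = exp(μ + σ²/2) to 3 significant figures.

E[T] ≈ 59.4 hours

If T ~ Lognormal(μ,σ) then ln T ~ Normal(μ,σ), so the p-quantile of ln T is μ + z_p·σ.
ln(9.3) = 2.23 and ln(82) = 4.407; z_{0.05} = -1.645, z_{0.79} = 0.8064.
σ = (4.407 − 2.23)/(0.8064 − (-1.645)) = 0.888.
μ = 2.23 − (-1.645)·0.888 = 3.691.
E[T] = exp(μ + σ²/2) = exp(3.691 + 0.3943) = 59.4 hours.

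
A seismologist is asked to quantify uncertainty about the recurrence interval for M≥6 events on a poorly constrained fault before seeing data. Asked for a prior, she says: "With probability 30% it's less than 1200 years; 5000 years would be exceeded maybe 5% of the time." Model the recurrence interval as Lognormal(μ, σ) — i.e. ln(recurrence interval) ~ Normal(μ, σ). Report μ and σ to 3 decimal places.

If T ~ Lognormal(μ,σ) then ln T ~ Normal(μ,σ), so the p-quantile of ln T is μ + z_p·σ.
ln(1200) = 7.09 and ln(5000) = 8.517; z_{0.3} = -0.5244, z_{0.95} = 1.645.
σ = (8.517 − 7.09)/(1.645 − (-0.5244)) = 0.658.
μ = 7.09 − (-0.5244)·0.658 = 7.435.

μ ≈ 7.435, σ ≈ 0.658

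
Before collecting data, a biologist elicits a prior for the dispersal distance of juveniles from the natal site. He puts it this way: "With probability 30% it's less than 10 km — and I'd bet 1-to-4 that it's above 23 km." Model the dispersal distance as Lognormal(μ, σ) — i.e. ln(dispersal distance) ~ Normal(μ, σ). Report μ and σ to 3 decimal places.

If T ~ Lognormal(μ,σ) then ln T ~ Normal(μ,σ), so the p-quantile of ln T is μ + z_p·σ.
ln(10) = 2.303 and ln(23) = 3.135; z_{0.3} = -0.5244, z_{0.8} = 0.8416.
σ = (3.135 − 2.303)/(0.8416 − (-0.5244)) = 0.610.
μ = 2.303 − (-0.5244)·0.610 = 2.622.

μ ≈ 2.622, σ ≈ 0.610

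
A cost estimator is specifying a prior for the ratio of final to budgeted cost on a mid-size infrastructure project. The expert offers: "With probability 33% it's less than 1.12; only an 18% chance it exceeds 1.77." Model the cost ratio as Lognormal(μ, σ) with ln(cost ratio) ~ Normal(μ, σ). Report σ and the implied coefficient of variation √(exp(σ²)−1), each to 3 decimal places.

σ ≈ 0.338, CV ≈ 0.348

If T ~ Lognormal(μ,σ) then ln T ~ Normal(μ,σ), so the p-quantile of ln T is μ + z_p·σ.
ln(1.12) = 0.1133 and ln(1.77) = 0.571; z_{0.33} = -0.4399, z_{0.82} = 0.9154.
σ = (0.571 − 0.1133)/(0.9154 − (-0.4399)) = 0.338.
μ = 0.1133 − (-0.4399)·0.338 = 0.262.
CV = √(exp(σ²)−1) = √(exp(0.1140)−1) = 0.348.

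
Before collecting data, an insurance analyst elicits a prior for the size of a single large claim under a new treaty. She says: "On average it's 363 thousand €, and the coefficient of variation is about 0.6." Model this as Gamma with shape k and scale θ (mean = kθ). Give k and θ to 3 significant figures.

k ≈ 2.78, θ ≈ 131

For Gamma(k, scale θ): mean = kθ, variance = kθ², so CV = 1/√k.
CV = 0.6, hence k = 1/CV² = 2.78.
Then θ = mean/k = 363/2.78 = 131.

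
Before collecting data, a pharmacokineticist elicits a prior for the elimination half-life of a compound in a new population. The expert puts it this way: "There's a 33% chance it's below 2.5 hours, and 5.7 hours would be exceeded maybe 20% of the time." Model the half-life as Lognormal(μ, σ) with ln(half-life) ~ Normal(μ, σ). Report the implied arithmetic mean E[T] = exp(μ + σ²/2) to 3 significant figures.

If T ~ Lognormal(μ,σ) then ln T ~ Normal(μ,σ), so the p-quantile of ln T is μ + z_p·σ.
ln(2.5) = 0.9163 and ln(5.7) = 1.74; z_{0.33} = -0.4399, z_{0.8} = 0.8416.
σ = (1.74 − 0.9163)/(0.8416 − (-0.4399)) = 0.643.
μ = 0.9163 − (-0.4399)·0.643 = 1.199.
E[T] = exp(μ + σ²/2) = exp(1.199 + 0.2068) = 4.08 hours.

E[T] ≈ 4.08 hours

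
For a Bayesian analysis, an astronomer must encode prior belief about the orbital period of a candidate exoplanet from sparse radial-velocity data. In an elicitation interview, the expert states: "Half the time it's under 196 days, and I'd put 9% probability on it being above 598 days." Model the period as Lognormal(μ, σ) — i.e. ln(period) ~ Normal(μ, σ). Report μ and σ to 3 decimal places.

If T ~ Lognormal(μ,σ) then ln T ~ Normal(μ,σ), so the p-quantile of ln T is μ + z_p·σ.
ln(196) = 5.278 and ln(598) = 6.394; z_{0.5} = 0, z_{0.91} = 1.341.
σ = (6.394 − 5.278)/(1.341 − (0)) = 0.832.
μ = 5.278 − (0)·0.832 = 5.278.

μ ≈ 5.278, σ ≈ 0.832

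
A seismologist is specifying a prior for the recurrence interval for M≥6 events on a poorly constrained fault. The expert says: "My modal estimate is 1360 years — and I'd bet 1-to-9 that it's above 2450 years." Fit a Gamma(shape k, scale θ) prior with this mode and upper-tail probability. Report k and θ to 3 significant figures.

k ≈ 6.5, θ ≈ 247

Gamma(k,θ) with k>1 has mode (k−1)θ, so θ = 1360/(k−1).
Need P(X < 2450) = 0.9 with θ tied to k this way. Start at k = 2, θ = 1360: P(X<2450) ≈ 0.538.
Too low — raise k to concentrate. Iterating converges to k ≈ 6.5.
Then θ = 1360/(6.5−1) ≈ 247.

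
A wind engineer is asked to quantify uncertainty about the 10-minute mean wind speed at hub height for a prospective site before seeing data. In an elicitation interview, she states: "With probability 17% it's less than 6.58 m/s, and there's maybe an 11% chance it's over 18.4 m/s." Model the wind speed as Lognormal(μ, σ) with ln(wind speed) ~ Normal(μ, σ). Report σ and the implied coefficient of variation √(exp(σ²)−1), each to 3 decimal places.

If T ~ Lognormal(μ,σ) then ln T ~ Normal(μ,σ), so the p-quantile of ln T is μ + z_p·σ.
ln(6.58) = 1.884 and ln(18.4) = 2.912; z_{0.17} = -0.9542, z_{0.89} = 1.227.
σ = (2.912 − 1.884)/(1.227 − (-0.9542)) = 0.472.
μ = 1.884 − (-0.9542)·0.472 = 2.334.
CV = √(exp(σ²)−1) = √(exp(0.2224)−1) = 0.499.

σ ≈ 0.472, CV ≈ 0.499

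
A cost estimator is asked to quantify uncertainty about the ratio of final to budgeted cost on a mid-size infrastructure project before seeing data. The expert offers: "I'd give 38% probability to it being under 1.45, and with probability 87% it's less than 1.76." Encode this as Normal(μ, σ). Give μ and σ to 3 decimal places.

For Normal(μ,σ), the p-quantile is μ + z_p·σ. Here z_{0.38} = -0.3055, z_{0.87} = 1.126.
So 1.45 = μ − 0.3055σ and 1.76 = μ + 1.126σ.
Subtracting: σ = (1.76 − 1.45)/(1.126 − (-0.3055)) = 0.216.
Then μ = 1.45 − (-0.3055)·0.216 = 1.516.

μ = 1.516, σ = 0.216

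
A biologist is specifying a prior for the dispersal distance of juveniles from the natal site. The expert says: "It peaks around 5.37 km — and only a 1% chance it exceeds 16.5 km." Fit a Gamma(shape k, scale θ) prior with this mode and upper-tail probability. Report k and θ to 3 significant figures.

Gamma(k,θ) with k>1 has mode (k−1)θ, so θ = 5.37/(k−1).
Need P(X < 16.5) = 0.99 with θ tied to k this way. Start at k = 2, θ = 5.37: P(X<16.5) ≈ 0.811.
Too low — raise k to concentrate. Iterating converges to k ≈ 4.55.
Then θ = 5.37/(4.55−1) ≈ 1.51.

k ≈ 4.55, θ ≈ 1.51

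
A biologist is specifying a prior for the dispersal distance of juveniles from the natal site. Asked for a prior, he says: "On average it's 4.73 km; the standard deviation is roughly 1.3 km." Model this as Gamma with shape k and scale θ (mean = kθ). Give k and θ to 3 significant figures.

For Gamma(k, scale θ): mean = kθ, variance = kθ², so CV = 1/√k.
CV = SD/mean = 1.3/4.73 = 0.2748, hence k = 1/CV² = 13.2.
Then θ = mean/k = 4.73/13.2 = 0.357.

k ≈ 13.2, θ ≈ 0.357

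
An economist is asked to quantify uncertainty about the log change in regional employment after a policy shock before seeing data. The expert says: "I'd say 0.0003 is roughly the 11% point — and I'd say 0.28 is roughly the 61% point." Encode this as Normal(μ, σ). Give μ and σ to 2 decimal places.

For Normal(μ,σ), the p-quantile is μ + z_p·σ. Here z_{0.11} = -1.227, z_{0.61} = 0.2793.
So 0.0003 = μ − 1.227σ and 0.28 = μ + 0.2793σ.
Subtracting: σ = (0.28 − 0.0003)/(0.2793 − (-1.227)) = 0.19.
Then μ = 0.0003 − (-1.227)·0.19 = 0.23.

μ = 0.23, σ = 0.19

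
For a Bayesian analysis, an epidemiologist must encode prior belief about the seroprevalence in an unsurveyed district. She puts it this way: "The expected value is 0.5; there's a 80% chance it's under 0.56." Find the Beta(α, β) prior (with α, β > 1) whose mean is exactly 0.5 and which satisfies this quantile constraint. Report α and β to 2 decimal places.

α ≈ 24.67, β ≈ 24.67

With mean 0.5 fixed, write α = 0.5s, β = 0.5s where s = α+β.
Need P(θ < 0.56) = 0.8 under Beta(0.5s, 0.5s). Normal approximation: (q−m)/√(m(1−m)/s) ≈ z_{0.8} = 0.842, so s ≈ 0.5·0.5·(0.842)²/(0.56−0.5)² = 49.2.
At s = 49.2: P(θ<0.56) ≈ 0.800. Adjusting to match 0.8 gives s ≈ 49.33.
So α = 0.5·49.33 ≈ 24.67, β = 0.5·49.33 ≈ 24.67.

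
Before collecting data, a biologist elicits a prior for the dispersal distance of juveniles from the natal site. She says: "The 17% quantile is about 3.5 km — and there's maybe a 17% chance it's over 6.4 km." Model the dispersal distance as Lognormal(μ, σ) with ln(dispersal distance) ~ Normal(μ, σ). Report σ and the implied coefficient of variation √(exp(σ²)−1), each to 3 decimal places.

If T ~ Lognormal(μ,σ) then ln T ~ Normal(μ,σ), so the p-quantile of ln T is μ + z_p·σ.
ln(3.5) = 1.253 and ln(6.4) = 1.856; z_{0.17} = -0.9542, z_{0.83} = 0.9542.
σ = (1.856 − 1.253)/(0.9542 − (-0.9542)) = 0.316.
μ = 1.253 − (-0.9542)·0.316 = 1.555.
CV = √(exp(σ²)−1) = √(exp(0.1000)−1) = 0.324.

σ ≈ 0.316, CV ≈ 0.324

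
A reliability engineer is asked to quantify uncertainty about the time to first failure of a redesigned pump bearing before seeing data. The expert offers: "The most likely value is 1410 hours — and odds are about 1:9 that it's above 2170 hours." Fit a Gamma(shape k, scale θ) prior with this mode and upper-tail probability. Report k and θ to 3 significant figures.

k ≈ 11, θ ≈ 140

Gamma(k,θ) with k>1 has mode (k−1)θ, so θ = 1410/(k−1).
Need P(X < 2170) = 0.9 with θ tied to k this way. Start at k = 2, θ = 1410: P(X<2170) ≈ 0.455.
Too low — raise k to concentrate. Iterating converges to k ≈ 11.
Then θ = 1410/(11−1) ≈ 140.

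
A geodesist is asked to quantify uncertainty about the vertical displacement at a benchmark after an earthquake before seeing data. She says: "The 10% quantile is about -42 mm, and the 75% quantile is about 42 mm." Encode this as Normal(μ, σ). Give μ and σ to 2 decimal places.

μ = 13.03, σ = 42.94

The p-quantile of Normal(μ,σ) is μ + z_p·σ, with z_{0.1} = -1.282 and z_{0.75} = 0.6745.
Eliminate σ: μ = (z₂·x₁ − z₁·x₂)/(z₂ − z₁) = (0.6745·-42 − (-1.282)·42)/1.956 = 13.03.
Then σ = (x₂ − x₁)/(z₂ − z₁) = (42 − -42)/1.956 = 42.94.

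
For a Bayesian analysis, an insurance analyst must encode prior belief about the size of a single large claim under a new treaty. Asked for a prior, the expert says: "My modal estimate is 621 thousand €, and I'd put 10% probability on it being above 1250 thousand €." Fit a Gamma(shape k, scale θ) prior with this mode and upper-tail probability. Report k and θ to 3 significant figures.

Gamma(k,θ) with k>1 has mode (k−1)θ, so θ = 621/(k−1).
Need P(X < 1250) = 0.9 with θ tied to k this way. Start at k = 2, θ = 621: P(X<1250) ≈ 0.597.
Too low — raise k to concentrate. Iterating converges to k ≈ 4.92.
Then θ = 621/(4.92−1) ≈ 158.

k ≈ 4.92, θ ≈ 158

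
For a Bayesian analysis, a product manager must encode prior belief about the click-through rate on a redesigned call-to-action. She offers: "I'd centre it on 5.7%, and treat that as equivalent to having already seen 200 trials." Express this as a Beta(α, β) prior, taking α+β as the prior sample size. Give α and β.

α = 11.4, β = 188.6

Under the effective-sample-size interpretation, Beta(α, β) has prior mean α/(α+β) and prior sample size α+β.
So α+β = 200 and α/(α+β) = 0.057, giving α = 0.057·200 = 11.4 and β = 200 − 11.4 = 188.6.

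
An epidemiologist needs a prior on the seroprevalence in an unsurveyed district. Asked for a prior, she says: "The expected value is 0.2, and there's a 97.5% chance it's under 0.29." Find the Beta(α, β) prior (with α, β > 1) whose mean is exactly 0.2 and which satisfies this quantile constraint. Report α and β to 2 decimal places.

With mean 0.2 fixed, write α = 0.2s, β = 0.8s where s = α+β.
Need P(θ < 0.29) = 0.975 under Beta(0.2s, 0.8s). Normal approximation: (q−m)/√(m(1−m)/s) ≈ z_{0.975} = 1.96, so s ≈ 0.2·0.8·(1.96)²/(0.29−0.2)² = 75.9.
At s = 75.9: P(θ<0.29) ≈ 0.967. Adjusting to match 0.975 gives s ≈ 86.46.
So α = 0.2·86.46 ≈ 17.29, β = 0.8·86.46 ≈ 69.17.

α ≈ 17.29, β ≈ 69.17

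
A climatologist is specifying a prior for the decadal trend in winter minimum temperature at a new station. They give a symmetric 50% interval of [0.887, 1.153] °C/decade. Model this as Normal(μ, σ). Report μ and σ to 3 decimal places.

μ = 1.020, σ = 0.197

A symmetric 50% interval runs μ ± z·σ with z = 0.6745.
Half-width = 0.133, so σ = 0.133/0.6745 = 0.197.
μ is the interval midpoint, 1.020.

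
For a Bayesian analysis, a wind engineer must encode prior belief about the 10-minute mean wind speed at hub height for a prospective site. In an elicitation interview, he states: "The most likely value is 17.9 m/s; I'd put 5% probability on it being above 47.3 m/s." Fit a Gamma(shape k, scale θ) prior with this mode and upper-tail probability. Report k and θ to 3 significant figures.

Gamma(k,θ) with k>1 has mode (k−1)θ, so θ = 17.9/(k−1).
Need P(X < 47.3) = 0.95 with θ tied to k this way. Start at k = 2, θ = 17.9: P(X<47.3) ≈ 0.741.
Too low — raise k to concentrate. Iterating converges to k ≈ 3.86.
Then θ = 17.9/(3.86−1) ≈ 6.27.

k ≈ 3.86, θ ≈ 6.27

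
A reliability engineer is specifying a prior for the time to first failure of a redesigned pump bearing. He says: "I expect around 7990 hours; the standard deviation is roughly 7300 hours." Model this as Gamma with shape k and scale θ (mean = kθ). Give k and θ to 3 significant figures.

For Gamma(k, scale θ): mean = kθ, variance = kθ², so CV = 1/√k.
CV = SD/mean = 7300/7990 = 0.9136, hence k = 1/CV² = 1.2.
Then θ = mean/k = 7990/1.2 = 6670.

k ≈ 1.2, θ ≈ 6670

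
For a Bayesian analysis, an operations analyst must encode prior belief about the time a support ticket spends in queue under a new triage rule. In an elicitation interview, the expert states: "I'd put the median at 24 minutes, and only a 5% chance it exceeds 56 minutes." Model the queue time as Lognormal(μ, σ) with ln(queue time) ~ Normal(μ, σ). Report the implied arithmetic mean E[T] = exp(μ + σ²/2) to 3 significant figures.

If T ~ Lognormal(μ,σ) then ln T ~ Normal(μ,σ), so the p-quantile of ln T is μ + z_p·σ.
ln(24) = 3.178 and ln(56) = 4.025; z_{0.5} = 0, z_{0.95} = 1.645.
σ = (4.025 − 3.178)/(1.645 − (0)) = 0.515.
μ = 3.178 − (0)·0.515 = 3.178.
E[T] = exp(μ + σ²/2) = exp(3.178 + 0.1327) = 27.4 minutes.

E[T] ≈ 27.4 minutes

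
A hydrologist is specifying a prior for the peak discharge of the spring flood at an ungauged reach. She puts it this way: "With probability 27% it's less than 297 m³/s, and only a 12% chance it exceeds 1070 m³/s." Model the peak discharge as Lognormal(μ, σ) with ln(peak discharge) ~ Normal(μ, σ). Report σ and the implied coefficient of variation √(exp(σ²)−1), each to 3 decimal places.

If T ~ Lognormal(μ,σ) then ln T ~ Normal(μ,σ), so the p-quantile of ln T is μ + z_p·σ.
ln(297) = 5.694 and ln(1070) = 6.975; z_{0.27} = -0.6128, z_{0.88} = 1.175.
σ = (6.975 − 5.694)/(1.175 − (-0.6128)) = 0.717.
μ = 5.694 − (-0.6128)·0.717 = 6.133.
CV = √(exp(σ²)−1) = √(exp(0.5140)−1) = 0.820.

σ ≈ 0.717, CV ≈ 0.820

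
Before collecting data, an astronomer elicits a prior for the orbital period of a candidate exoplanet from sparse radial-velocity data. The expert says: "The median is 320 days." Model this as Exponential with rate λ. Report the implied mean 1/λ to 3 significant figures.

mean ≈ 462 days

Exponential median = ln 2 / λ, so λ = ln 2 / 320.0 = 0.00217.
Mean = 1/λ = 462 days.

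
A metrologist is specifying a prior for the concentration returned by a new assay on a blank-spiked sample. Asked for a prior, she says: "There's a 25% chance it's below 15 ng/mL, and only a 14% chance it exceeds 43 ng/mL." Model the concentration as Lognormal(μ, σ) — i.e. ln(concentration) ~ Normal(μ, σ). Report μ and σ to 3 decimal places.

μ ≈ 3.113, σ ≈ 0.600

If T ~ Lognormal(μ,σ) then ln T ~ Normal(μ,σ), so the p-quantile of ln T is μ + z_p·σ.
ln(15) = 2.708 and ln(43) = 3.761; z_{0.25} = -0.6745, z_{0.86} = 1.08.
σ = (3.761 − 2.708)/(1.08 − (-0.6745)) = 0.600.
μ = 2.708 − (-0.6745)·0.600 = 3.113.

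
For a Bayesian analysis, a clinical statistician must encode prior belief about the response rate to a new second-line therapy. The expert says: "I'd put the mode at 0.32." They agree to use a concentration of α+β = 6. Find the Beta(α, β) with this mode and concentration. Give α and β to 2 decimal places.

For α,β > 1 the Beta mode is (α−1)/(α+β−2). With α+β = 6, the mode is (α−1)/4.
Set (α−1)/4 = 0.32 → α = 1 + 0.32·4 = 2.28.
β = 6 − α = 3.72.

α = 2.28, β = 3.72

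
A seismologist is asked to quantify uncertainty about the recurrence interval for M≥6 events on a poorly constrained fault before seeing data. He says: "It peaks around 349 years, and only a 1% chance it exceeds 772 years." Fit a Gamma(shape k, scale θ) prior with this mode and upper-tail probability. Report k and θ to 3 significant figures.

k ≈ 8.64, θ ≈ 45.7

Gamma(k,θ) with k>1 has mode (k−1)θ, so θ = 349/(k−1).
Need P(X < 772) = 0.99 with θ tied to k this way. Start at k = 2, θ = 349: P(X<772) ≈ 0.648.
Too low — raise k to concentrate. Iterating converges to k ≈ 8.64.
Then θ = 349/(8.64−1) ≈ 45.7.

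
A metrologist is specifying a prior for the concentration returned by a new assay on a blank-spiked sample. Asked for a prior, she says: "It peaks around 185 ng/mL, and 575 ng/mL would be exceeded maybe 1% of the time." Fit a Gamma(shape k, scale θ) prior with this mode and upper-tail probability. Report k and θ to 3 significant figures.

Gamma(k,θ) with k>1 has mode (k−1)θ, so θ = 185/(k−1).
Need P(X < 575) = 0.99 with θ tied to k this way. Start at k = 2, θ = 185: P(X<575) ≈ 0.816.
Too low — raise k to concentrate. Iterating converges to k ≈ 4.47.
Then θ = 185/(4.47−1) ≈ 53.3.

k ≈ 4.47, θ ≈ 53.3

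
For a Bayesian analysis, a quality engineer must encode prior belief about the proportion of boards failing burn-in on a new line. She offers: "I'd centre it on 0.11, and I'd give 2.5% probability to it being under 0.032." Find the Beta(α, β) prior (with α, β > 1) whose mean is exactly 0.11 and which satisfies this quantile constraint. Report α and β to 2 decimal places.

α ≈ 4.05, β ≈ 32.74

With mean 0.11 fixed, write α = 0.11s, β = 0.89s where s = α+β.
Need P(θ < 0.032) = 0.025 under Beta(0.11s, 0.89s). Normal approximation: (q−m)/√(m(1−m)/s) ≈ z_{0.025} = -1.96, so s ≈ 0.11·0.89·(-1.96)²/(0.032−0.11)² = 61.8.
At s = 61.8: P(θ<0.032) ≈ 0.004. Adjusting to match 0.025 gives s ≈ 36.79.
So α = 0.11·36.79 ≈ 4.05, β = 0.89·36.79 ≈ 32.74.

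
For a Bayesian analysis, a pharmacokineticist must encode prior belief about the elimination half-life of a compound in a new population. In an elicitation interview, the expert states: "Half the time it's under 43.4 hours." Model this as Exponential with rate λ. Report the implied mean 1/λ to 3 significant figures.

Exponential median = ln 2 / λ, so λ = ln 2 / 43.4 = 0.016.
Mean = 1/λ = 62.6 hours.

mean ≈ 62.6 hours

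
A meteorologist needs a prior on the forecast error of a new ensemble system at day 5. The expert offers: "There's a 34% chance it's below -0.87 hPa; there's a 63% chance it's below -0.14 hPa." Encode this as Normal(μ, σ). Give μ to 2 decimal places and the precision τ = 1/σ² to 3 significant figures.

The p-quantile of Normal(μ,σ) is μ + z_p·σ, with z_{0.34} = -0.4125 and z_{0.63} = 0.3319.
Eliminate σ: μ = (z₂·x₁ − z₁·x₂)/(z₂ − z₁) = (0.3319·-0.87 − (-0.4125)·-0.14)/0.7443 = -0.47.
Then σ = (x₂ − x₁)/(z₂ − z₁) = (-0.14 − -0.87)/0.7443 = 0.98.
Precision τ = 1/σ² = 1/0.9808² = 1.04.

μ = -0.47, τ = 1.04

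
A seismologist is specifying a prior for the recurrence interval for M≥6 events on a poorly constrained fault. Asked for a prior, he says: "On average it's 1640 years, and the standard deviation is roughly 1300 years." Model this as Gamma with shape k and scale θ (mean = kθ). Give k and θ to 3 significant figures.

For Gamma(k, scale θ): mean = kθ, variance = kθ², so CV = 1/√k.
CV = SD/mean = 1300/1640 = 0.7927, hence k = 1/CV² = 1.59.
Then θ = mean/k = 1640/1.59 = 1030.

k ≈ 1.59, θ ≈ 1030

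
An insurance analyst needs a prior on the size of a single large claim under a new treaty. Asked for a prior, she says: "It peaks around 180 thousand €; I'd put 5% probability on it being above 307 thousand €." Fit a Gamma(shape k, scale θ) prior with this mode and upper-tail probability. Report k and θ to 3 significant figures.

k ≈ 10.8, θ ≈ 18.4

Gamma(k,θ) with k>1 has mode (k−1)θ, so θ = 180/(k−1).
Need P(X < 307) = 0.95 with θ tied to k this way. Start at k = 2, θ = 180: P(X<307) ≈ 0.508.
Too low — raise k to concentrate. Iterating converges to k ≈ 10.8.
Then θ = 180/(10.8−1) ≈ 18.4.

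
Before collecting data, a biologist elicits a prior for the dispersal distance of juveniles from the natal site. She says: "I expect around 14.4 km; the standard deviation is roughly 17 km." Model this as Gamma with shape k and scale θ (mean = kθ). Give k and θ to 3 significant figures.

k ≈ 0.718, θ ≈ 20.1

For Gamma(k, scale θ): mean = kθ, variance = kθ², so CV = 1/√k.
CV = SD/mean = 17/14.4 = 1.181, hence k = 1/CV² = 0.718.
Then θ = mean/k = 14.4/0.718 = 20.1.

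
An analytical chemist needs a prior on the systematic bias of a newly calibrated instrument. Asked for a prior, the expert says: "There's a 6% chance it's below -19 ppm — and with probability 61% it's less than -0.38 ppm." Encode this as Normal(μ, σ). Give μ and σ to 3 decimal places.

μ = -3.216, σ = 10.152

For Normal(μ,σ), the p-quantile is μ + z_p·σ. Here z_{0.06} = -1.555, z_{0.61} = 0.2793.
So -19 = μ − 1.555σ and -0.38 = μ + 0.2793σ.
Subtracting: σ = (-0.38 − -19)/(0.2793 − (-1.555)) = 10.152.
Then μ = -19 − (-1.555)·10.152 = -3.216.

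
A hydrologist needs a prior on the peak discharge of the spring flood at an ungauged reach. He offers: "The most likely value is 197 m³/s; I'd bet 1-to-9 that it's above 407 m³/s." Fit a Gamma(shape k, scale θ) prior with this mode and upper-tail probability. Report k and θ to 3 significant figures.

Gamma(k,θ) with k>1 has mode (k−1)θ, so θ = 197/(k−1).
Need P(X < 407) = 0.9 with θ tied to k this way. Start at k = 2, θ = 197: P(X<407) ≈ 0.612.
Too low — raise k to concentrate. Iterating converges to k ≈ 4.65.
Then θ = 197/(4.65−1) ≈ 54.

k ≈ 4.65, θ ≈ 54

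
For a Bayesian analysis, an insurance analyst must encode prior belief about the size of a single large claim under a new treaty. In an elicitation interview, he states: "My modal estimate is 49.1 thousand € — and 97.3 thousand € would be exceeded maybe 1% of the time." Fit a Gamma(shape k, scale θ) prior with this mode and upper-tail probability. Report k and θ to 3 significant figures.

k ≈ 11.5, θ ≈ 4.67

Gamma(k,θ) with k>1 has mode (k−1)θ, so θ = 49.1/(k−1).
Need P(X < 97.3) = 0.99 with θ tied to k this way. Start at k = 2, θ = 49.1: P(X<97.3) ≈ 0.589.
Too low — raise k to concentrate. Iterating converges to k ≈ 11.5.
Then θ = 49.1/(11.5−1) ≈ 4.67.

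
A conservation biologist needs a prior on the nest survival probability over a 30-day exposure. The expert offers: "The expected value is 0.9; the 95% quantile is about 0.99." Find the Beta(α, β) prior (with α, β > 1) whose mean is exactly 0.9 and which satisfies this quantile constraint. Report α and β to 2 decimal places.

With mean 0.9 fixed, write α = 0.9s, β = 0.1s where s = α+β.
Need P(θ < 0.99) = 0.95 under Beta(0.9s, 0.1s). Normal approximation: (q−m)/√(m(1−m)/s) ≈ z_{0.95} = 1.64, so s ≈ 0.9·0.1·(1.64)²/(0.99−0.9)² = 30.1.
At s = 30.1: P(θ<0.99) ≈ 0.997. Adjusting to match 0.95 gives s ≈ 13.05.
So α = 0.9·13.05 ≈ 11.74, β = 0.1·13.05 ≈ 1.30.

α ≈ 11.74, β ≈ 1.30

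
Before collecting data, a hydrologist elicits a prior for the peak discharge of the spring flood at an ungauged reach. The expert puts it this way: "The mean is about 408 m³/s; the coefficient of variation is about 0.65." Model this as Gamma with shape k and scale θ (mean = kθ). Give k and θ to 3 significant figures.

k ≈ 2.37, θ ≈ 172

For Gamma(k, scale θ): mean = kθ, variance = kθ², so CV = 1/√k.
CV = 0.65, hence k = 1/CV² = 2.37.
Then θ = mean/k = 408/2.37 = 172.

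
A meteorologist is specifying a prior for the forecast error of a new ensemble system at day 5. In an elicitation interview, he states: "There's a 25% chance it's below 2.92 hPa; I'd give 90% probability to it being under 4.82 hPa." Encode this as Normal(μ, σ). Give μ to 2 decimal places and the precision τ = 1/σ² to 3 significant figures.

For Normal(μ,σ), the p-quantile is μ + z_p·σ. Here z_{0.25} = -0.6745, z_{0.9} = 1.282.
So 2.92 = μ − 0.6745σ and 4.82 = μ + 1.282σ.
Subtracting: σ = (4.82 − 2.92)/(1.282 − (-0.6745)) = 0.97.
Then μ = 2.92 − (-0.6745)·0.97 = 3.58.
Precision τ = 1/σ² = 1/0.9713² = 1.06.

μ = 3.58, τ = 1.06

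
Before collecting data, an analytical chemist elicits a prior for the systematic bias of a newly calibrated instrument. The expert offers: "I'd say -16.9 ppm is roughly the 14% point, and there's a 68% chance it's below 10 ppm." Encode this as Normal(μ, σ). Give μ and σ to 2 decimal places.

μ = 1.87, σ = 17.38

The p-quantile of Normal(μ,σ) is μ + z_p·σ, with z_{0.14} = -1.08 and z_{0.68} = 0.4677.
Eliminate σ: μ = (z₂·x₁ − z₁·x₂)/(z₂ − z₁) = (0.4677·-16.9 − (-1.08)·10)/1.548 = 1.87.
Then σ = (x₂ − x₁)/(z₂ − z₁) = (10 − -16.9)/1.548 = 17.38.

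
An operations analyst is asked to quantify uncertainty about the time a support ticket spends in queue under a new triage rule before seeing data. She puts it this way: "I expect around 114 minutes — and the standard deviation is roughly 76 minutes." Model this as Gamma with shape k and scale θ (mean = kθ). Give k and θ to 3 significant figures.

For Gamma(k, scale θ): mean = kθ, variance = kθ², so CV = 1/√k.
CV = SD/mean = 76/114 = 0.6667, hence k = 1/CV² = 2.25.
Then θ = mean/k = 114/2.25 = 50.7.

k ≈ 2.25, θ ≈ 50.7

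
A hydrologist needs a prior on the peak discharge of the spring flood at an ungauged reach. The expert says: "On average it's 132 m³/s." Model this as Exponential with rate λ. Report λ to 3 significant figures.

λ ≈ 0.00758

Exponential mean = 1/λ, so λ = 1/132.0 = 0.00758.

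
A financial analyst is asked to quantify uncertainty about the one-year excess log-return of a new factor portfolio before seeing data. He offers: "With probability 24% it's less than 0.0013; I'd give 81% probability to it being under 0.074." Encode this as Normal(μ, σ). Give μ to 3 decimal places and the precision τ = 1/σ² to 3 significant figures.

μ = 0.034, τ = 475

For Normal(μ,σ), the p-quantile is μ + z_p·σ. Here z_{0.24} = -0.7063, z_{0.81} = 0.8779.
So 0.0013 = μ − 0.7063σ and 0.074 = μ + 0.8779σ.
Subtracting: σ = (0.074 − 0.0013)/(0.8779 − (-0.7063)) = 0.046.
Then μ = 0.0013 − (-0.7063)·0.046 = 0.034.
Precision τ = 1/σ² = 1/0.04589² = 475.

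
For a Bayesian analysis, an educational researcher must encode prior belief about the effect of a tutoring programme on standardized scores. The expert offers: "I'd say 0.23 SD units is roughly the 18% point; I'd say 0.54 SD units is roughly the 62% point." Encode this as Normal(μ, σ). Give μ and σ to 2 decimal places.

μ = 0.46, σ = 0.25

For Normal(μ,σ), the p-quantile is μ + z_p·σ. Here z_{0.18} = -0.9154, z_{0.62} = 0.3055.
So 0.23 = μ − 0.9154σ and 0.54 = μ + 0.3055σ.
Subtracting: σ = (0.54 − 0.23)/(0.3055 − (-0.9154)) = 0.25.
Then μ = 0.23 − (-0.9154)·0.25 = 0.46.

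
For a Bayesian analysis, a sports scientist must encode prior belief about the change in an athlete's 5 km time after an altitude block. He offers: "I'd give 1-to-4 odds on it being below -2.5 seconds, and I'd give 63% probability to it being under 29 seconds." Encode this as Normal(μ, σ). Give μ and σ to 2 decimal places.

μ = 20.09, σ = 26.84

For Normal(μ,σ), the p-quantile is μ + z_p·σ. Here z_{0.2} = -0.8416, z_{0.63} = 0.3319.
So -2.5 = μ − 0.8416σ and 29 = μ + 0.3319σ.
Subtracting: σ = (29 − -2.5)/(0.3319 − (-0.8416)) = 26.84.
Then μ = -2.5 − (-0.8416)·26.84 = 20.09.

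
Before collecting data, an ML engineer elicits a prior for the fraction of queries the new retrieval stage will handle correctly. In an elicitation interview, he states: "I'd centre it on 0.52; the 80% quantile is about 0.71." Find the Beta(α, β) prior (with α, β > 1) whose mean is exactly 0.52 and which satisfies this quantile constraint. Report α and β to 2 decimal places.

α ≈ 2.61, β ≈ 2.41

With mean 0.52 fixed, write α = 0.52s, β = 0.48s where s = α+β.
Need P(θ < 0.71) = 0.8 under Beta(0.52s, 0.48s). Normal approximation: (q−m)/√(m(1−m)/s) ≈ z_{0.8} = 0.842, so s ≈ 0.52·0.48·(0.842)²/(0.71−0.52)² = 4.9.
At s = 4.9: P(θ<0.71) ≈ 0.797. Adjusting to match 0.8 gives s ≈ 5.03.
So α = 0.52·5.03 ≈ 2.61, β = 0.48·5.03 ≈ 2.41.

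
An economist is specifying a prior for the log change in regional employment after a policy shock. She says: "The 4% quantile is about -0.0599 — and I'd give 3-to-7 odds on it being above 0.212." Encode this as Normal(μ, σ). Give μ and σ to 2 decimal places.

μ = 0.15, σ = 0.12

For Normal(μ,σ), the p-quantile is μ + z_p·σ. Here z_{0.04} = -1.751, z_{0.7} = 0.5244.
So -0.0599 = μ − 1.751σ and 0.212 = μ + 0.5244σ.
Subtracting: σ = (0.212 − -0.0599)/(0.5244 − (-1.751)) = 0.12.
Then μ = -0.0599 − (-1.751)·0.12 = 0.15.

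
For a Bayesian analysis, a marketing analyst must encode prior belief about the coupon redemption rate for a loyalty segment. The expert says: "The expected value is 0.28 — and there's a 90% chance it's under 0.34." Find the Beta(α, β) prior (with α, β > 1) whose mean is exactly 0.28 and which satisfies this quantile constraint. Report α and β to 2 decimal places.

α ≈ 26.47, β ≈ 68.07

With mean 0.28 fixed, write α = 0.28s, β = 0.72s where s = α+β.
Need P(θ < 0.34) = 0.9 under Beta(0.28s, 0.72s). Normal approximation: (q−m)/√(m(1−m)/s) ≈ z_{0.9} = 1.28, so s ≈ 0.28·0.72·(1.28)²/(0.34−0.28)² = 92.0.
At s = 92.0: P(θ<0.34) ≈ 0.897. Adjusting to match 0.9 gives s ≈ 94.54.
So α = 0.28·94.54 ≈ 26.47, β = 0.72·94.54 ≈ 68.07.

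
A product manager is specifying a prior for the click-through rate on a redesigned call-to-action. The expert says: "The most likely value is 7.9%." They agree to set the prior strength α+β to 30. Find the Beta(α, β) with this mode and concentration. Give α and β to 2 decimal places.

α = 3.21, β = 26.79

For α,β > 1 the Beta mode is (α−1)/(α+β−2). With α+β = 30, the mode is (α−1)/28.
Set (α−1)/28 = 0.079 → α = 1 + 0.079·28 = 3.21.
β = 30 − α = 26.79.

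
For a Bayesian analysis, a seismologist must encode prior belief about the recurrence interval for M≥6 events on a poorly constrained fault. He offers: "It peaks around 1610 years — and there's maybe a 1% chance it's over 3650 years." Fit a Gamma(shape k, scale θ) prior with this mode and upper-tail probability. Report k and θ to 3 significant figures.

k ≈ 8.15, θ ≈ 225

Gamma(k,θ) with k>1 has mode (k−1)θ, so θ = 1610/(k−1).
Need P(X < 3650) = 0.99 with θ tied to k this way. Start at k = 2, θ = 1610: P(X<3650) ≈ 0.661.
Too low — raise k to concentrate. Iterating converges to k ≈ 8.15.
Then θ = 1610/(8.15−1) ≈ 225.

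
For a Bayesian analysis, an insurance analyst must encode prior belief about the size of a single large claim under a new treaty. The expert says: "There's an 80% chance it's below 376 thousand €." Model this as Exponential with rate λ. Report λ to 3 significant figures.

P(T < 376.0) = 1 − e^(−λ·376.0) = 0.8, so λ = −ln(1−0.8)/376.0 = −ln(0.2)/376.0 = 0.00428.

λ ≈ 0.00428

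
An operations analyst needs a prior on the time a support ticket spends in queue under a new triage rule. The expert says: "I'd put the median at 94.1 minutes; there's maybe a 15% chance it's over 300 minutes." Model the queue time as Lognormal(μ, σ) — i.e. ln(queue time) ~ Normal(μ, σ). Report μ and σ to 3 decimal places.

If T ~ Lognormal(μ,σ) then ln T ~ Normal(μ,σ), so the p-quantile of ln T is μ + z_p·σ.
ln(94.1) = 4.544 and ln(300) = 5.704; z_{0.5} = 0, z_{0.85} = 1.036.
σ = (5.704 − 4.544)/(1.036 − (0)) = 1.119.
μ = 4.544 − (0)·1.119 = 4.544.

μ ≈ 4.544, σ ≈ 1.119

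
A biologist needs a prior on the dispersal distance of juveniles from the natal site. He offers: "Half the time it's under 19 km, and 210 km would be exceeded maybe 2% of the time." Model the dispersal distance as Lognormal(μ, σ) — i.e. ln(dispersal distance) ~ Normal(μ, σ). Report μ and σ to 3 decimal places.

If T ~ Lognormal(μ,σ) then ln T ~ Normal(μ,σ), so the p-quantile of ln T is μ + z_p·σ.
ln(19) = 2.944 and ln(210) = 5.347; z_{0.5} = 0, z_{0.98} = 2.054.
σ = (5.347 − 2.944)/(2.054 − (0)) = 1.170.
μ = 2.944 − (0)·1.170 = 2.944.

μ ≈ 2.944, σ ≈ 1.170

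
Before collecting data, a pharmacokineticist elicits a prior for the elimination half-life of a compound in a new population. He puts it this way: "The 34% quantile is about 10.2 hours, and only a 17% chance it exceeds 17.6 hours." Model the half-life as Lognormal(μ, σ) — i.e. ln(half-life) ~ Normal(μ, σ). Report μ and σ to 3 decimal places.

If T ~ Lognormal(μ,σ) then ln T ~ Normal(μ,σ), so the p-quantile of ln T is μ + z_p·σ.
ln(10.2) = 2.322 and ln(17.6) = 2.868; z_{0.34} = -0.4125, z_{0.83} = 0.9542.
σ = (2.868 − 2.322)/(0.9542 − (-0.4125)) = 0.399.
μ = 2.322 − (-0.4125)·0.399 = 2.487.

μ ≈ 2.487, σ ≈ 0.399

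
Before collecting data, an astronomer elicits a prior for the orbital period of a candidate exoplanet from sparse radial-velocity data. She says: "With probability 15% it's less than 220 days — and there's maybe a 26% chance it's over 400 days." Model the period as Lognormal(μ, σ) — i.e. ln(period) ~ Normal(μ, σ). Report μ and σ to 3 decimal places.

μ ≈ 5.762, σ ≈ 0.356

If T ~ Lognormal(μ,σ) then ln T ~ Normal(μ,σ), so the p-quantile of ln T is μ + z_p·σ.
ln(220) = 5.394 and ln(400) = 5.991; z_{0.15} = -1.036, z_{0.74} = 0.6433.
σ = (5.991 − 5.394)/(0.6433 − (-1.036)) = 0.356.
μ = 5.394 − (-1.036)·0.356 = 5.762.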